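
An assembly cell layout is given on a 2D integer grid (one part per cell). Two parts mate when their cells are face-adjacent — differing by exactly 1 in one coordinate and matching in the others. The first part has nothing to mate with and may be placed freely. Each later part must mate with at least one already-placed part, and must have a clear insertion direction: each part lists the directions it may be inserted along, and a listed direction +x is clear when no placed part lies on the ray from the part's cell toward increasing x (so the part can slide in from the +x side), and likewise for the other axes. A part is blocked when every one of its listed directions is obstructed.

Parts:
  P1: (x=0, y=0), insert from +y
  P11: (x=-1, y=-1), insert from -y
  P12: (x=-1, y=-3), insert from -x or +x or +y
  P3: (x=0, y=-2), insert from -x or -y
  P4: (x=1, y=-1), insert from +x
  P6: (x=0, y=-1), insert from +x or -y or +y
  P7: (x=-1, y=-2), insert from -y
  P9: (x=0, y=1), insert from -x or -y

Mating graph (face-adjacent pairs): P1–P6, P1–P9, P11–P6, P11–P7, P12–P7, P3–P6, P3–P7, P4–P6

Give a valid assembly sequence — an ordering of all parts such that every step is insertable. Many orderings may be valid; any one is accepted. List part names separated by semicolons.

1. P4@(1, -1) [+x clear] — {P4}
2. P6@(0, -1) [-y clear] — {P4, P6}
3. P3@(0, -2) [-x clear] — {P3, P4, P6}
4. P11@(-1, -1) [-y clear] — {P11, P3, P4, P6}
5. P7@(-1, -2) [-y clear] — {P11, P3, P4, P6, P7}
6. P12@(-1, -3) [-x clear] — {P11, P12, P3, P4, P6, P7}
7. P1@(0, 0) [+y clear] — {P1, P11, P12, P3, P4, P6, P7}
8. P9@(0, 1) [-x clear] — {P1, P11, P12, P3, P4, P6, P7, P9}

P4; P6; P3; P11; P7; P12; P1; P9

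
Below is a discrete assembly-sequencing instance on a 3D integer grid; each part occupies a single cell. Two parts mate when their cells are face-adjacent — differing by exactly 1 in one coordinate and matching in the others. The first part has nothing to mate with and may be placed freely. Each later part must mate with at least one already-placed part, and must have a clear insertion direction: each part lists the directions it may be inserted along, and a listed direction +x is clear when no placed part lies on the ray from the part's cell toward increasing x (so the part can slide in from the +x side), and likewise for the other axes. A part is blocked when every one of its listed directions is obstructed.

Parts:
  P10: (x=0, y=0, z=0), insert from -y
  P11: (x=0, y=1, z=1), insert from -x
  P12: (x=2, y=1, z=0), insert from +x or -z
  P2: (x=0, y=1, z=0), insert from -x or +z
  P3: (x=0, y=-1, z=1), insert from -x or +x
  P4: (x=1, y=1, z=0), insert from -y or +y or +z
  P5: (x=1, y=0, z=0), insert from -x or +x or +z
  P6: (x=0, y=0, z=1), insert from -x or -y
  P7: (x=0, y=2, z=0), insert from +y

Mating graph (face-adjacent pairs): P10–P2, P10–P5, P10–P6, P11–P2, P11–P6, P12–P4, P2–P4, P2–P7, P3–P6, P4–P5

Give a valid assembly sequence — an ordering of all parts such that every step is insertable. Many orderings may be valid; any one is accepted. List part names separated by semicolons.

1. P12@(2, 1, 0) [+x clear] — {P12}
2. P4@(1, 1, 0) [-y clear] — {P12, P4}
3. P5@(1, 0, 0) [-x clear] — {P12, P4, P5}
4. P10@(0, 0, 0) [-y clear] — {P10, P12, P4, P5}
5. P2@(0, 1, 0) [-x clear] — {P10, P12, P2, P4, P5}
6. P7@(0, 2, 0) [+y clear] — {P10, P12, P2, P4, P5, P7}
7. P11@(0, 1, 1) [-x clear] — {P10, P11, P12, P2, P4, P5, P7}
8. P6@(0, 0, 1) [-x clear] — {P10, P11, P12, P2, P4, P5, P6, P7}
9. P3@(0, -1, 1) [-x clear] — {P10, P11, P12, P2, P3, P4, P5, P6, P7}

P12; P4; P5; P10; P2; P7; P11; P6; P3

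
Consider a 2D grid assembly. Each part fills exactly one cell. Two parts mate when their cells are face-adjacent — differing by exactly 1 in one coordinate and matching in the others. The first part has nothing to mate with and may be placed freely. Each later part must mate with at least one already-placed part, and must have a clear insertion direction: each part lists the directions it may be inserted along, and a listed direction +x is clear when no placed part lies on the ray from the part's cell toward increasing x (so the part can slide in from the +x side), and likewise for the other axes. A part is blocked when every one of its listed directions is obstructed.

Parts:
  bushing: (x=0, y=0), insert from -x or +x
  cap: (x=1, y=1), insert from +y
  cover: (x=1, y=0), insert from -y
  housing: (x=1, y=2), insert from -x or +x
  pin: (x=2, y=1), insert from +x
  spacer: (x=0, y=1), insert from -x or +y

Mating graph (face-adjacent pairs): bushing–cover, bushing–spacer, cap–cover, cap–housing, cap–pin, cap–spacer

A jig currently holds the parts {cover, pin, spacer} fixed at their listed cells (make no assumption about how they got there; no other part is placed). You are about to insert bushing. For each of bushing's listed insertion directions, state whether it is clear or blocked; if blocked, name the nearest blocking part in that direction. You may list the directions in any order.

+x: blocked by cover; -x: clear

-x: ray from bushing(0, 0) has no placed part ⇒ clear
+x: nearest on ray is cover@(1, 0) ⇒ blocked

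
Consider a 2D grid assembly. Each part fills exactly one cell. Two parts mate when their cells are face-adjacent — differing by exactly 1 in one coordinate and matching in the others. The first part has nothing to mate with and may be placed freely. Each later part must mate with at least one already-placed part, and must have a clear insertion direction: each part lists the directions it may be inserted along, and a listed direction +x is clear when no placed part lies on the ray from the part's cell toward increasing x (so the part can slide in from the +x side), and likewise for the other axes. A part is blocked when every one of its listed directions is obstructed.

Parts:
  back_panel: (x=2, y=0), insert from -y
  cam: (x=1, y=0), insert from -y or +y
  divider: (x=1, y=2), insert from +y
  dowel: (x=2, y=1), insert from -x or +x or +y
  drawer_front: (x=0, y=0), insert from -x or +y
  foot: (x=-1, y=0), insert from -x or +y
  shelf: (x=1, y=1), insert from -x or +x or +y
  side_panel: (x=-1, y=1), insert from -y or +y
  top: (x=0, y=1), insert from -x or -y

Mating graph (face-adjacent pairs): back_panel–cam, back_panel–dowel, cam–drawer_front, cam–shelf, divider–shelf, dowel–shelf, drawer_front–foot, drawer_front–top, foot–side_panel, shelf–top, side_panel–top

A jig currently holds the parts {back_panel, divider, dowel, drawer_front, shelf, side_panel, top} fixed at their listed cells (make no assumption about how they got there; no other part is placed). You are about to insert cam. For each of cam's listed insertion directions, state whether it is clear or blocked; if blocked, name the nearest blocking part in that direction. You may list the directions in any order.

+y: blocked by shelf; -y: clear

-y: ray from cam(1, 0) has no placed part ⇒ clear
+y: nearest on ray is shelf@(1, 1) ⇒ blocked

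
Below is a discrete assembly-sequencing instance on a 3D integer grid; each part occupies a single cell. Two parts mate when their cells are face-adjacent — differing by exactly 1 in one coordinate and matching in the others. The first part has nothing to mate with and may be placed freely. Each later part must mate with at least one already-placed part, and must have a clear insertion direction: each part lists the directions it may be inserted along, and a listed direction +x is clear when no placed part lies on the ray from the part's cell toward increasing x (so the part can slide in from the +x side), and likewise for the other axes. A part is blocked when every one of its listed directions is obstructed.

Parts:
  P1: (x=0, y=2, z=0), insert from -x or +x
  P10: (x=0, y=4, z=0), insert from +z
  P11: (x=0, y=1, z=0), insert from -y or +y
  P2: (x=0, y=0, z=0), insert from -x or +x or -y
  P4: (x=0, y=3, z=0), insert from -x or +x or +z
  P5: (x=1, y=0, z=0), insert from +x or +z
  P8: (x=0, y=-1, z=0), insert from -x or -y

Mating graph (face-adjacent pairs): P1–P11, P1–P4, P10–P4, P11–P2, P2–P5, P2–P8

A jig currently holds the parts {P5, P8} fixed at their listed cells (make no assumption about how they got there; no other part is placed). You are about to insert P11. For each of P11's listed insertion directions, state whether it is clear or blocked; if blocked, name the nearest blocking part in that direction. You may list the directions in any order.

+y: clear; -y: blocked by P8

-y: nearest on ray is P8@(0, -1, 0) ⇒ blocked
+y: ray from P11(0, 1, 0) has no placed part ⇒ clear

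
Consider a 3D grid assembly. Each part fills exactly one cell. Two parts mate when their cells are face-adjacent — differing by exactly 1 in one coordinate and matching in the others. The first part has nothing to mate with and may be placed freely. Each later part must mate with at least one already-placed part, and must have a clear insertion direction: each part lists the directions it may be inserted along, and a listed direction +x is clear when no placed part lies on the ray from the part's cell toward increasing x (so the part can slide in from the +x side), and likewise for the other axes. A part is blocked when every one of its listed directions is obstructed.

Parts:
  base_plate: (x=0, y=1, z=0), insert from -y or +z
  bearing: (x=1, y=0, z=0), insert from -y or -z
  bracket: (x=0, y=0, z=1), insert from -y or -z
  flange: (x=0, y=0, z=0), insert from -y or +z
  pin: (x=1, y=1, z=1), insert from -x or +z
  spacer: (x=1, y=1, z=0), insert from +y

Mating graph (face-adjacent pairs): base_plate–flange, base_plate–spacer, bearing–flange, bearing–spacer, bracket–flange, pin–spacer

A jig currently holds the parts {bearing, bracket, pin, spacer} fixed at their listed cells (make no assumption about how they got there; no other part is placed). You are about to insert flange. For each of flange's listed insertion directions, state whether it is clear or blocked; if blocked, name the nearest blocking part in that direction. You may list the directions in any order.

+z: blocked by bracket; -y: clear

-y: ray from flange(0, 0, 0) has no placed part ⇒ clear
+z: nearest on ray is bracket@(0, 0, 1) ⇒ blocked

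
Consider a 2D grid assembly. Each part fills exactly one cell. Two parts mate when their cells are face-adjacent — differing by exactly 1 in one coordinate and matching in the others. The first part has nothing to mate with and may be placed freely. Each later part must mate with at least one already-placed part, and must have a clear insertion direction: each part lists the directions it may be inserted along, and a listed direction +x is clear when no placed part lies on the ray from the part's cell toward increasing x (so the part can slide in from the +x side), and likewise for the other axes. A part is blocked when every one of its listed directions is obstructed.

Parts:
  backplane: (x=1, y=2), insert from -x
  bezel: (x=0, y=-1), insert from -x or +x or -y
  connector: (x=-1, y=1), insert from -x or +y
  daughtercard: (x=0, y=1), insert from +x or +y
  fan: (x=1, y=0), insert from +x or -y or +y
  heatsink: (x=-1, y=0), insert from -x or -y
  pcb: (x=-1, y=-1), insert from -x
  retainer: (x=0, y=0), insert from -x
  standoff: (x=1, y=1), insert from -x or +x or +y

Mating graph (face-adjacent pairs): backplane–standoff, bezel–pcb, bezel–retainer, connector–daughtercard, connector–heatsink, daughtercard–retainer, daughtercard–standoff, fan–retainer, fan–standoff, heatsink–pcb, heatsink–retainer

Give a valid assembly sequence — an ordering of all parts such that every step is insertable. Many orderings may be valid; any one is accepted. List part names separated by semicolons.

standoff; backplane; fan; daughtercard; connector; retainer; bezel; heatsink; pcb

1. standoff@(1, 1) [-x clear] — {standoff}
2. backplane@(1, 2) [-x clear] — {backplane, standoff}
3. fan@(1, 0) [+x clear] — {backplane, fan, standoff}
4. daughtercard@(0, 1) [+y clear] — {backplane, daughtercard, fan, standoff}
5. connector@(-1, 1) [-x clear] — {backplane, connector, daughtercard, fan, standoff}
6. retainer@(0, 0) [-x clear] — {backplane, connector, daughtercard, fan, retainer, standoff}
7. bezel@(0, -1) [-x clear] — {backplane, bezel, connector, daughtercard, fan, retainer, standoff}
8. heatsink@(-1, 0) [-x clear] — {backplane, bezel, connector, daughtercard, fan, heatsink, retainer, standoff}
9. pcb@(-1, -1) [-x clear] — {backplane, bezel, connector, daughtercard, fan, heatsink, pcb, retainer, standoff}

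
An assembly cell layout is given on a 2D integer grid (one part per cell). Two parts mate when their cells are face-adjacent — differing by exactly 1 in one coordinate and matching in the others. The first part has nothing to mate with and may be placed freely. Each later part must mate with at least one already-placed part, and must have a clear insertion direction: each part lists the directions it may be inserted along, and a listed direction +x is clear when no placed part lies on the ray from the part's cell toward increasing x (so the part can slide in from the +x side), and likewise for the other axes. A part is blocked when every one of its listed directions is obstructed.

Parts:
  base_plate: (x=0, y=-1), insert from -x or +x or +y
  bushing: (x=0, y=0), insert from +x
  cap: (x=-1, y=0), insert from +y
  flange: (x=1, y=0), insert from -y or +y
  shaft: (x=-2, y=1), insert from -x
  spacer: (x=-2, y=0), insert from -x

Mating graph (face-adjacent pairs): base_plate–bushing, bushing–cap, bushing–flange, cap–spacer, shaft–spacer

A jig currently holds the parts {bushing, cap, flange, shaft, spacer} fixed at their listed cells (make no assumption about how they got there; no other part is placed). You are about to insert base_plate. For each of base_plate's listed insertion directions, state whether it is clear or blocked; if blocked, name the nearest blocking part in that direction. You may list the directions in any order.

-x: ray from base_plate(0, -1) has no placed part ⇒ clear
+x: ray from base_plate(0, -1) has no placed part ⇒ clear
+y: nearest on ray is bushing@(0, 0) ⇒ blocked

+x: clear; +y: blocked by bushing; -x: clear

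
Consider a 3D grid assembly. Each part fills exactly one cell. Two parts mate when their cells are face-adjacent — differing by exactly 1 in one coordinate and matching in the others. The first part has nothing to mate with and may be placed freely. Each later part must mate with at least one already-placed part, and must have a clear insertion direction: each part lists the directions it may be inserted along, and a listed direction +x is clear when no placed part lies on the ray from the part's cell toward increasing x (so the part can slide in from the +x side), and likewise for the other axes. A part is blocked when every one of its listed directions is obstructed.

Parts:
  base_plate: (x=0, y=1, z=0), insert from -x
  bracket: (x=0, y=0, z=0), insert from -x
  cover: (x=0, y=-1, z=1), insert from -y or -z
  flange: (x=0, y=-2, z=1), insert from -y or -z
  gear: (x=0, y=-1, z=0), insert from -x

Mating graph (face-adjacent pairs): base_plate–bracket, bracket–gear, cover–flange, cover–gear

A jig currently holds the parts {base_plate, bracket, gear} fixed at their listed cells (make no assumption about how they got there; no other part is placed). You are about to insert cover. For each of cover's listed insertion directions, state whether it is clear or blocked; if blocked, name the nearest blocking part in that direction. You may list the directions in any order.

-y: ray from cover(0, -1, 1) has no placed part ⇒ clear
-z: nearest on ray is gear@(0, -1, 0) ⇒ blocked

-y: clear; -z: blocked by gear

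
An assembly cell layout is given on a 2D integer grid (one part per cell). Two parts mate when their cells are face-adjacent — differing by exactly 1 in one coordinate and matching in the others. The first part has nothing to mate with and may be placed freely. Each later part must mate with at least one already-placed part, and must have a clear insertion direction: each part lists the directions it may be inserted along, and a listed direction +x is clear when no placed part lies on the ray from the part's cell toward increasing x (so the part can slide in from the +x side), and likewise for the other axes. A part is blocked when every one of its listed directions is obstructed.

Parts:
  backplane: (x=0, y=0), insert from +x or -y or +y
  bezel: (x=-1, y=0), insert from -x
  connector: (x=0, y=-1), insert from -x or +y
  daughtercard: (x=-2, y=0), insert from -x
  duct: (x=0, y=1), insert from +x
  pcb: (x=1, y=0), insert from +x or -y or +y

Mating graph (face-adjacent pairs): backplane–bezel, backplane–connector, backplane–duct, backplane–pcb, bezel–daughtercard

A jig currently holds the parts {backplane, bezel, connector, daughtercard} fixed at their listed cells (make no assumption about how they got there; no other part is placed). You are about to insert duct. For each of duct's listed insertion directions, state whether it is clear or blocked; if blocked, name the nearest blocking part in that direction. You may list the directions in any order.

+x: ray from duct(0, 1) has no placed part ⇒ clear

+x: clear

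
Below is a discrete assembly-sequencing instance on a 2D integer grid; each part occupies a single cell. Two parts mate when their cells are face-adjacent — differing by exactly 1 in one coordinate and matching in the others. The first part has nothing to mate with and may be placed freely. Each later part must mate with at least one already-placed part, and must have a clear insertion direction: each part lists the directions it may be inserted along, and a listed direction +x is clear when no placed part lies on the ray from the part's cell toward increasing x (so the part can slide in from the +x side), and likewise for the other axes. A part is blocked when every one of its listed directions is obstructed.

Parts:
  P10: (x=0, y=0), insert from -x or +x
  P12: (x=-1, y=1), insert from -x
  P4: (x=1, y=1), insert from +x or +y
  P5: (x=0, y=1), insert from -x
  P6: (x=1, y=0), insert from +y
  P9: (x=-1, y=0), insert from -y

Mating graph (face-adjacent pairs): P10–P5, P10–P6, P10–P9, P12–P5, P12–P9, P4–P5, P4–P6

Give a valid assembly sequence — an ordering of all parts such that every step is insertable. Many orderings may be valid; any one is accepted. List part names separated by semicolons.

P10; P6; P9; P4; P5; P12

1. P10@(0, 0) [-x clear] — {P10}
2. P6@(1, 0) [+y clear] — {P10, P6}
3. P9@(-1, 0) [-y clear] — {P10, P6, P9}
4. P4@(1, 1) [+x clear] — {P10, P4, P6, P9}
5. P5@(0, 1) [-x clear] — {P10, P4, P5, P6, P9}
6. P12@(-1, 1) [-x clear] — {P10, P12, P4, P5, P6, P9}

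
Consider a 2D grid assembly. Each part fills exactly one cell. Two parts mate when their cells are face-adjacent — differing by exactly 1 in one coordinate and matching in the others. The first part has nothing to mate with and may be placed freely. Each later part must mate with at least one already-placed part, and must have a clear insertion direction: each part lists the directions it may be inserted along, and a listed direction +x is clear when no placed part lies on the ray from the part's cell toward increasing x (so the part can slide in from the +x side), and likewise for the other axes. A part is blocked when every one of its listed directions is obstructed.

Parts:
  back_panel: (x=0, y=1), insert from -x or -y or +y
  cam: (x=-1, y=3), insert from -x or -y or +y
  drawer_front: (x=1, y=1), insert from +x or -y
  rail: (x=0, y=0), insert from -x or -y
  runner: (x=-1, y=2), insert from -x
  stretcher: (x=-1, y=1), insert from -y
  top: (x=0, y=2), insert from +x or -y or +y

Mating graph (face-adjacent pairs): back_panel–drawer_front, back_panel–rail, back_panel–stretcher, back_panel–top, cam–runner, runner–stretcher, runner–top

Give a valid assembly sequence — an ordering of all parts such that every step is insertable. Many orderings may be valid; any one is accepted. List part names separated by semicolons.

1. stretcher@(-1, 1) [-y clear] — {stretcher}
2. back_panel@(0, 1) [-y clear] — {back_panel, stretcher}
3. drawer_front@(1, 1) [+x clear] — {back_panel, drawer_front, stretcher}
4. rail@(0, 0) [-x clear] — {back_panel, drawer_front, rail, stretcher}
5. top@(0, 2) [+x clear] — {back_panel, drawer_front, rail, stretcher, top}
6. runner@(-1, 2) [-x clear] — {back_panel, drawer_front, rail, runner, stretcher, top}
7. cam@(-1, 3) [-x clear] — {back_panel, cam, drawer_front, rail, runner, stretcher, top}

stretcher; back_panel; drawer_front; rail; top; runner; cam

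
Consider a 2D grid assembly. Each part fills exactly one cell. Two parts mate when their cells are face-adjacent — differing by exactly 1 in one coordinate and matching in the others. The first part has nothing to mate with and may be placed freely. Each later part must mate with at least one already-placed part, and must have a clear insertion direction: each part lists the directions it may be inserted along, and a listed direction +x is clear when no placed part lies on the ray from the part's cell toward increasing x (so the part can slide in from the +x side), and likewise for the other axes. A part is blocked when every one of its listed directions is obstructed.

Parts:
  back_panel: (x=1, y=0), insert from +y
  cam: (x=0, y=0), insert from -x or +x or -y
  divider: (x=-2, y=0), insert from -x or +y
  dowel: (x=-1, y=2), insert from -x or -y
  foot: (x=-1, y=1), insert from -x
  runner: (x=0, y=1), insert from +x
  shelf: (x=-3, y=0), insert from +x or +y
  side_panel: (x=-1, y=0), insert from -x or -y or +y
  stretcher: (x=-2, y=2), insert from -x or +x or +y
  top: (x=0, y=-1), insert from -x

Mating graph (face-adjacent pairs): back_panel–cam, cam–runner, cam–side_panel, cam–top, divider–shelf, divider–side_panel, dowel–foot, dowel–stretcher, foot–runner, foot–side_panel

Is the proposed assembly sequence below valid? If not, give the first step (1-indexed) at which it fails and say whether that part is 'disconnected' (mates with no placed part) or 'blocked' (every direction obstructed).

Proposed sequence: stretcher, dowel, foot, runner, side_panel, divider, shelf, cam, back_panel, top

1. stretcher@(-2, 2) [-x clear] — {stretcher}
2. dowel@(-1, 2) [-y clear] — {dowel, stretcher}
3. foot@(-1, 1) [-x clear] — {dowel, foot, stretcher}
4. runner@(0, 1) [+x clear] — {dowel, foot, runner, stretcher}
5. side_panel@(-1, 0) [-x clear] — {dowel, foot, runner, side_panel, stretcher}
6. divider@(-2, 0) [-x clear] — {divider, dowel, foot, runner, side_panel, stretcher}
7. shelf@(-3, 0) [+y clear] — {divider, dowel, foot, runner, shelf, side_panel, stretcher}
8. cam@(0, 0) [+x clear] — {cam, divider, dowel, foot, runner, shelf, side_panel, stretcher}
9. back_panel@(1, 0) [+y clear] — {back_panel, cam, divider, dowel, foot, runner, shelf, side_panel, stretcher}
10. top@(0, -1) [-x clear] — {back_panel, cam, divider, dowel, foot, runner, shelf, side_panel, stretcher, top}

Valid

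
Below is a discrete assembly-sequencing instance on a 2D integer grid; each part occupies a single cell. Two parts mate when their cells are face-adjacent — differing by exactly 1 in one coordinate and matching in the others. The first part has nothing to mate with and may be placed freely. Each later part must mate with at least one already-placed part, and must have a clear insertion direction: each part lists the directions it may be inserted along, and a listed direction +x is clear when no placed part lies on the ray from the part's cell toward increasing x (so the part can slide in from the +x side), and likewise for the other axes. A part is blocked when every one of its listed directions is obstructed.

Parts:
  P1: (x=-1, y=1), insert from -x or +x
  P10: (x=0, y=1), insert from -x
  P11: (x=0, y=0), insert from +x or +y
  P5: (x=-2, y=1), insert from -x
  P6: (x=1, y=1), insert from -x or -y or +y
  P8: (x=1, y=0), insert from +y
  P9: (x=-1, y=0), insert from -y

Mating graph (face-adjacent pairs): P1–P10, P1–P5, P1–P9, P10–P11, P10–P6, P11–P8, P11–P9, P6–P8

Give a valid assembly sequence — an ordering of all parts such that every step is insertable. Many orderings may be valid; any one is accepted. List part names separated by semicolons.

P10; P11; P9; P1; P5; P8; P6

1. P10@(0, 1) [-x clear] — {P10}
2. P11@(0, 0) [+x clear] — {P10, P11}
3. P9@(-1, 0) [-y clear] — {P10, P11, P9}
4. P1@(-1, 1) [-x clear] — {P1, P10, P11, P9}
5. P5@(-2, 1) [-x clear] — {P1, P10, P11, P5, P9}
6. P8@(1, 0) [+y clear] — {P1, P10, P11, P5, P8, P9}
7. P6@(1, 1) [+y clear] — {P1, P10, P11, P5, P6, P8, P9}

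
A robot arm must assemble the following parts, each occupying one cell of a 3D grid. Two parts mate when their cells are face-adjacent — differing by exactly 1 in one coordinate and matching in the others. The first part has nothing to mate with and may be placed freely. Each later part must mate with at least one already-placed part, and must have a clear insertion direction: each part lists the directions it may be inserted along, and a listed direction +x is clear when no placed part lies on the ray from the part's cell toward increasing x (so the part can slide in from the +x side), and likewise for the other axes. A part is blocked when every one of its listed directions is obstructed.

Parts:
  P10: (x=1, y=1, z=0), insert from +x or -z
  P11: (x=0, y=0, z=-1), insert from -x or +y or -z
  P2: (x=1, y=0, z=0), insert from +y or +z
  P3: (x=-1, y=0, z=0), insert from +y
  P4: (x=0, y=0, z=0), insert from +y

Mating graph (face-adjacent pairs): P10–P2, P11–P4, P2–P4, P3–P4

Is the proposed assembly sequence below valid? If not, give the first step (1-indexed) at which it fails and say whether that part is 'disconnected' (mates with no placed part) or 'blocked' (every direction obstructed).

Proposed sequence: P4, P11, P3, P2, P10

Valid

1. P4@(0, 0, 0) [+y clear] — {P4}
2. P11@(0, 0, -1) [-x clear] — {P11, P4}
3. P3@(-1, 0, 0) [+y clear] — {P11, P3, P4}
4. P2@(1, 0, 0) [+y clear] — {P11, P2, P3, P4}
5. P10@(1, 1, 0) [+x clear] — {P10, P11, P2, P3, P4}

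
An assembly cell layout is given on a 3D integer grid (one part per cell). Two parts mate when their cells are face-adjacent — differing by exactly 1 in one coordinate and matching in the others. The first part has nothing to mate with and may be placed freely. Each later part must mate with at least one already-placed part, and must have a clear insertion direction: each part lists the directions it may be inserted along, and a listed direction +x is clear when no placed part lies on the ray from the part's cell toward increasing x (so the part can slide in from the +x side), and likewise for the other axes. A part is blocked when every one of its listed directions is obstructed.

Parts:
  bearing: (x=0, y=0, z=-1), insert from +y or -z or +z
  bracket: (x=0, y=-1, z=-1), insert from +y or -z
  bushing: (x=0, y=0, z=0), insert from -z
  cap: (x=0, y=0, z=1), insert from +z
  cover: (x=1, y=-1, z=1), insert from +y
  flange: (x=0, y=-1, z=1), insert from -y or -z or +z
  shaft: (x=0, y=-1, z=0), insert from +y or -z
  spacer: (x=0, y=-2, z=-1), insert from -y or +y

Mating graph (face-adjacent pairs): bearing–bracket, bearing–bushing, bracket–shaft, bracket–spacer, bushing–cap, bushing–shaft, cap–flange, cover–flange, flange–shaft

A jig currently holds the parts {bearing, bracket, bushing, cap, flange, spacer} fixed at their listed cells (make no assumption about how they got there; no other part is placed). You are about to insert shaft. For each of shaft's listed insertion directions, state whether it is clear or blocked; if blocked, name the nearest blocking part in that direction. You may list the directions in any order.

+y: blocked by bushing; -z: blocked by bracket

+y: nearest on ray is bushing@(0, 0, 0) ⇒ blocked
-z: nearest on ray is bracket@(0, -1, -1) ⇒ blocked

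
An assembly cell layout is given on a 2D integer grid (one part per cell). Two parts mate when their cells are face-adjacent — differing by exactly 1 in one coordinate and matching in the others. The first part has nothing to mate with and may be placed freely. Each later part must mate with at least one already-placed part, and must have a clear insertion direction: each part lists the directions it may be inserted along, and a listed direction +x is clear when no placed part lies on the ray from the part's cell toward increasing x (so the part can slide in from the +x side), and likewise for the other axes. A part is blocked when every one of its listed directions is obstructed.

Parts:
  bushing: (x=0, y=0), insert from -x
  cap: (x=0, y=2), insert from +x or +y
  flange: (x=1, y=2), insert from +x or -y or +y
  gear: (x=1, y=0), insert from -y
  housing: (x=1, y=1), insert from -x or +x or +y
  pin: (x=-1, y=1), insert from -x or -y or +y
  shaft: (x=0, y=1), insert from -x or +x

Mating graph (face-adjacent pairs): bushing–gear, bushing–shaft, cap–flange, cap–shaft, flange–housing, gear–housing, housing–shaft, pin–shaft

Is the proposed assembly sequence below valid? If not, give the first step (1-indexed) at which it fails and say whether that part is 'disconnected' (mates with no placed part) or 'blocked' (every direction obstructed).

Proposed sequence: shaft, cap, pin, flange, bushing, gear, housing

Valid

1. shaft@(0, 1) [-x clear] — {shaft}
2. cap@(0, 2) [+x clear] — {cap, shaft}
3. pin@(-1, 1) [-x clear] — {cap, pin, shaft}
4. flange@(1, 2) [+x clear] — {cap, flange, pin, shaft}
5. bushing@(0, 0) [-x clear] — {bushing, cap, flange, pin, shaft}
6. gear@(1, 0) [-y clear] — {bushing, cap, flange, gear, pin, shaft}
7. housing@(1, 1) [+x clear] — {bushing, cap, flange, gear, housing, pin, shaft}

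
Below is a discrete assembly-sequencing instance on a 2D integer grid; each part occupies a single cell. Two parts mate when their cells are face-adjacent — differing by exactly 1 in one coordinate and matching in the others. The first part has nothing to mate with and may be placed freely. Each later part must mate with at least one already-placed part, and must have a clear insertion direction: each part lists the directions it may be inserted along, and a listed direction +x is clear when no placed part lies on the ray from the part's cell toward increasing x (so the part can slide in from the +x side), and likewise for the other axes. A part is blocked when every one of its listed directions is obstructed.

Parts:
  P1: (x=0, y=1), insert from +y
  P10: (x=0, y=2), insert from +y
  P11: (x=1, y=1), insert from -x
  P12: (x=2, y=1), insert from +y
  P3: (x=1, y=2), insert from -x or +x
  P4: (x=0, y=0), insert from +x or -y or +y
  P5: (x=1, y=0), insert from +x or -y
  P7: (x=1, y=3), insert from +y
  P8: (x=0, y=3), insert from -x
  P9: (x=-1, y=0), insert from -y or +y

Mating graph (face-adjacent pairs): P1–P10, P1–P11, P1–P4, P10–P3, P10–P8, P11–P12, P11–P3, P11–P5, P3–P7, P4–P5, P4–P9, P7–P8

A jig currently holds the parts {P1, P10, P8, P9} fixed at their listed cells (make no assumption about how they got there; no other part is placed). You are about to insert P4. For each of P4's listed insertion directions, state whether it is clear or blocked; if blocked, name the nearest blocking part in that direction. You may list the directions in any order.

+x: ray from P4(0, 0) has no placed part ⇒ clear
-y: ray from P4(0, 0) has no placed part ⇒ clear
+y: nearest on ray is P1@(0, 1) ⇒ blocked

+x: clear; +y: blocked by P1; -y: clear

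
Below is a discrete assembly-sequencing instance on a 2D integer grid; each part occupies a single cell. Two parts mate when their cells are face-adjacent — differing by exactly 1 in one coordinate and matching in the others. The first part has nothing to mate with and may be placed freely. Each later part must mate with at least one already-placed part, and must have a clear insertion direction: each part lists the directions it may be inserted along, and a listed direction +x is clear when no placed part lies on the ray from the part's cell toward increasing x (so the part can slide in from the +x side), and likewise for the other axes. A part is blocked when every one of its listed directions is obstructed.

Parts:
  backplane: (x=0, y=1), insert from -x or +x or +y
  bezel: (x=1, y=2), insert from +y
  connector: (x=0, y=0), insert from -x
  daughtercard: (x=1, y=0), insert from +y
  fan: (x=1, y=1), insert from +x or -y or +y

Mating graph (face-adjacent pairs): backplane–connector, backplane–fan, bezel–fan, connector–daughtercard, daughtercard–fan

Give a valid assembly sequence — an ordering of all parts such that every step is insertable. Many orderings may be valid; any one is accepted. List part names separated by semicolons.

daughtercard; connector; fan; bezel; backplane

1. daughtercard@(1, 0) [+y clear] — {daughtercard}
2. connector@(0, 0) [-x clear] — {connector, daughtercard}
3. fan@(1, 1) [+x clear] — {connector, daughtercard, fan}
4. bezel@(1, 2) [+y clear] — {bezel, connector, daughtercard, fan}
5. backplane@(0, 1) [-x clear] — {backplane, bezel, connector, daughtercard, fan}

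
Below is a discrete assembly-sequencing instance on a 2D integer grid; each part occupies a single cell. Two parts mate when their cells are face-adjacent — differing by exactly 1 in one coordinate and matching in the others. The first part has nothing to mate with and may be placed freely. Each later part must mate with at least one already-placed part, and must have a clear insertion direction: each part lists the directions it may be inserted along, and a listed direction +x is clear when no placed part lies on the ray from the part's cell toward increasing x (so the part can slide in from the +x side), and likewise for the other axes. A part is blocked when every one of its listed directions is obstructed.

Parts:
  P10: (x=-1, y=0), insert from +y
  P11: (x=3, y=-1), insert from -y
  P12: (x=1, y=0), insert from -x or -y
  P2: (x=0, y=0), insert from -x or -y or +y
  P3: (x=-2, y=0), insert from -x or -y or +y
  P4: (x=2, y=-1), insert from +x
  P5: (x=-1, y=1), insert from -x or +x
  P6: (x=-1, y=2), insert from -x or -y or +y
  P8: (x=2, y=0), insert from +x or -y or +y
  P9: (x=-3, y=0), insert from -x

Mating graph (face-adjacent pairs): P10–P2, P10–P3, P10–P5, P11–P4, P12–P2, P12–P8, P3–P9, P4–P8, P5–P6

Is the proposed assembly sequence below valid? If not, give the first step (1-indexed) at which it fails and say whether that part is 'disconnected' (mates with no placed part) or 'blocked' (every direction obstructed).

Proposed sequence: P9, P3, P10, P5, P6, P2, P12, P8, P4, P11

1. P9@(-3, 0) [-x clear] — {P9}
2. P3@(-2, 0) [-y clear] — {P3, P9}
3. P10@(-1, 0) [+y clear] — {P10, P3, P9}
4. P5@(-1, 1) [-x clear] — {P10, P3, P5, P9}
5. P6@(-1, 2) [-x clear] — {P10, P3, P5, P6, P9}
6. P2@(0, 0) [-y clear] — {P10, P2, P3, P5, P6, P9}
7. P12@(1, 0) [-y clear] — {P10, P12, P2, P3, P5, P6, P9}
8. P8@(2, 0) [+x clear] — {P10, P12, P2, P3, P5, P6, P8, P9}
9. P4@(2, -1) [+x clear] — {P10, P12, P2, P3, P4, P5, P6, P8, P9}
10. P11@(3, -1) [-y clear] — {P10, P11, P12, P2, P3, P4, P5, P6, P8, P9}

Valid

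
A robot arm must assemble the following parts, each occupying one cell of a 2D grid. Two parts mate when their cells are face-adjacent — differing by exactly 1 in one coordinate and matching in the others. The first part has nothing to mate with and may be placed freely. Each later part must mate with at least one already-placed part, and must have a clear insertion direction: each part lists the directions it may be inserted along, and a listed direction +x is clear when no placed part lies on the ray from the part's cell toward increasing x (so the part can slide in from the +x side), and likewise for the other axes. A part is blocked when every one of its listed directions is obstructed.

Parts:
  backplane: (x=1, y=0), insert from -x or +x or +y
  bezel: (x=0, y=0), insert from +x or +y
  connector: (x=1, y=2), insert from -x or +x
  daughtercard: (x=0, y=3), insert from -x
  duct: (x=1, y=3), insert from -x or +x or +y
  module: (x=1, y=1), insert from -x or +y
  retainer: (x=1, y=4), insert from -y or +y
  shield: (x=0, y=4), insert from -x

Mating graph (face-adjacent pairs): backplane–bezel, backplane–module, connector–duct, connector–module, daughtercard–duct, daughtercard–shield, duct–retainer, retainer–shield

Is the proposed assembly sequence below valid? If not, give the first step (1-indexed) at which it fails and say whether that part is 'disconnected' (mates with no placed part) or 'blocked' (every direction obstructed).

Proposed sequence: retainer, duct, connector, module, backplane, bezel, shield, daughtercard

Valid

1. retainer@(1, 4) [-y clear] — {retainer}
2. duct@(1, 3) [-x clear] — {duct, retainer}
3. connector@(1, 2) [-x clear] — {connector, duct, retainer}
4. module@(1, 1) [-x clear] — {connector, duct, module, retainer}
5. backplane@(1, 0) [-x clear] — {backplane, connector, duct, module, retainer}
6. bezel@(0, 0) [+y clear] — {backplane, bezel, connector, duct, module, retainer}
7. shield@(0, 4) [-x clear] — {backplane, bezel, connector, duct, module, retainer, shield}
8. daughtercard@(0, 3) [-x clear] — {backplane, bezel, connector, daughtercard, duct, module, retainer, shield}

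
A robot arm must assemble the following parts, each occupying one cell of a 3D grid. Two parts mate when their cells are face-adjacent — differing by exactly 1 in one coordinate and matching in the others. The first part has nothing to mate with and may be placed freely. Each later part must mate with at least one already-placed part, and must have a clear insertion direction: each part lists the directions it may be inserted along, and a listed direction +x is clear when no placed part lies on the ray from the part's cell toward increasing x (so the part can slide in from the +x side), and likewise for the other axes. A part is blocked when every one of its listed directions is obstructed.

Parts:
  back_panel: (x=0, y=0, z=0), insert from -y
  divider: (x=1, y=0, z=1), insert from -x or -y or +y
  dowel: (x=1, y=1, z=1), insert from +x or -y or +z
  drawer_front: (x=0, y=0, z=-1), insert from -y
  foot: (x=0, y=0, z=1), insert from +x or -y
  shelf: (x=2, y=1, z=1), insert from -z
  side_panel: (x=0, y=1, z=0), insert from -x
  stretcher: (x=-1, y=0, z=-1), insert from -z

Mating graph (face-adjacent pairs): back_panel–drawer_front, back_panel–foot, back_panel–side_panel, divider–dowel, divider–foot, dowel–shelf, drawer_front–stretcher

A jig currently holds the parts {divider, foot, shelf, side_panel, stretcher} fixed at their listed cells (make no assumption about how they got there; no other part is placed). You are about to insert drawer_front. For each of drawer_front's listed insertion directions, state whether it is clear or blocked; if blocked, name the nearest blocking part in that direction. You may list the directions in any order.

-y: clear

-y: ray from drawer_front(0, 0, -1) has no placed part ⇒ clear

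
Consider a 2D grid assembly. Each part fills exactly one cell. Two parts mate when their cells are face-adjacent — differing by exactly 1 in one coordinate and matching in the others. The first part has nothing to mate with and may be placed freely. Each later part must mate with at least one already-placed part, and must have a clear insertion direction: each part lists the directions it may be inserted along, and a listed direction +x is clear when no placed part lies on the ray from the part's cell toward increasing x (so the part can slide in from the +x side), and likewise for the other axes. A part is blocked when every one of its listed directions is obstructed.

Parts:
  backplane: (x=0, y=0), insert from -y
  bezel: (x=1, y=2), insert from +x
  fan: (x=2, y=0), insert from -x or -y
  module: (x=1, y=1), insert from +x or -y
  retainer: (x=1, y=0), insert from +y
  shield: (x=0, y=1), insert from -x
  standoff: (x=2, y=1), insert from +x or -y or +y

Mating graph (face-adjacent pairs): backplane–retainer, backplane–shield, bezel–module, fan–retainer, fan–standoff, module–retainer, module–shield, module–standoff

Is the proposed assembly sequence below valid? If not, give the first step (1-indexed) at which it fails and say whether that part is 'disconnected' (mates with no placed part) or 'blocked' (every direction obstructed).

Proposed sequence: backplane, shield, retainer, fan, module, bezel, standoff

1. backplane@(0, 0) [-y clear] — {backplane}
2. shield@(0, 1) [-x clear] — {backplane, shield}
3. retainer@(1, 0) [+y clear] — {backplane, retainer, shield}
4. fan@(2, 0) [-y clear] — {backplane, fan, retainer, shield}
5. module@(1, 1) [+x clear] — {backplane, fan, module, retainer, shield}
6. bezel@(1, 2) [+x clear] — {backplane, bezel, fan, module, retainer, shield}
7. standoff@(2, 1) [+x clear] — {backplane, bezel, fan, module, retainer, shield, standoff}

Valid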